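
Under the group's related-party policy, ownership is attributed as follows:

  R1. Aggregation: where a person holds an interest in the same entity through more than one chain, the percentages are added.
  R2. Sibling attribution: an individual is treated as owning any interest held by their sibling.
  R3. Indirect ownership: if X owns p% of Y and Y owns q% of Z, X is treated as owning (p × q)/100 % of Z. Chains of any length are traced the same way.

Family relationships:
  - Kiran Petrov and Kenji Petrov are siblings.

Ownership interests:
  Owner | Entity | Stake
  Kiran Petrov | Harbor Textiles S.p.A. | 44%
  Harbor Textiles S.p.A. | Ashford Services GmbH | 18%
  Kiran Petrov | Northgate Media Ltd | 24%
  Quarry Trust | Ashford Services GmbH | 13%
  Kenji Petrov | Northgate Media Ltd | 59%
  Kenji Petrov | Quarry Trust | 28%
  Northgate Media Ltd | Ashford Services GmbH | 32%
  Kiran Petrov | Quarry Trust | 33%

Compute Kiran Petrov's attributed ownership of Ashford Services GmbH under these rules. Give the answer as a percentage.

42.41%

By sibling attribution (R2), Kiran Petrov is treated as also owning Kenji Petrov's interest in Northgate Media Ltd, giving 24% + 59% = 83%.
By sibling attribution (R2), Kiran Petrov is treated as also owning Kenji Petrov's interest in Quarry Trust, giving 33% + 28% = 61%.
Chain via Northgate Media Ltd (R3): 83% × 32% = 26.56% of Ashford Services GmbH.
Chain via Quarry Trust (R3): 61% × 13% = 7.93% of Ashford Services GmbH.
Chain via Harbor Textiles S.p.A. (R3): 44% × 18% = 7.92% of Ashford Services GmbH.
Aggregating (R1): 26.56% + 7.93% + 7.92% = 42.41%.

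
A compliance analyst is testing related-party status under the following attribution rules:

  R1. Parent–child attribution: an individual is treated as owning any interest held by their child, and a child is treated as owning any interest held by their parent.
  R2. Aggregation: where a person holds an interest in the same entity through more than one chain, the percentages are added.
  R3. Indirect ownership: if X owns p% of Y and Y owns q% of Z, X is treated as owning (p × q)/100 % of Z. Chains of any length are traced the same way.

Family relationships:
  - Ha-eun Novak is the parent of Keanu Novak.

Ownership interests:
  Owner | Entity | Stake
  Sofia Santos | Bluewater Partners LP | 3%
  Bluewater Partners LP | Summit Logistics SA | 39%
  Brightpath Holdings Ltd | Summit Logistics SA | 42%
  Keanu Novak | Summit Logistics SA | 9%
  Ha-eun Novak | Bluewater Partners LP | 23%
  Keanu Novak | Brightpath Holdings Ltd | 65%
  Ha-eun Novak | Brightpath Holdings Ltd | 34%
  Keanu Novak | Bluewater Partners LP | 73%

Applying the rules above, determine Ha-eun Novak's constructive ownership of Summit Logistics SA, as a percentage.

88.02%

By parent–child attribution (R1), Ha-eun Novak is treated as also owning Keanu Novak's interest in Brightpath Holdings Ltd, giving 34% + 65% = 99%.
By parent–child attribution (R1), Ha-eun Novak is treated as also owning Keanu Novak's interest in Bluewater Partners LP, giving 23% + 73% = 96%.
By parent–child attribution (R1), Ha-eun Novak is treated as owning Keanu Novak's 9% interest in Summit Logistics SA.
Chain via Brightpath Holdings Ltd (R3): 99% × 42% = 41.58% of Summit Logistics SA.
Chain via Bluewater Partners LP (R3): 96% × 39% = 37.44% of Summit Logistics SA.
Direct interest in Summit Logistics SA: 9%.
Aggregating (R2): 41.58% + 37.44% + 9% = 88.02%.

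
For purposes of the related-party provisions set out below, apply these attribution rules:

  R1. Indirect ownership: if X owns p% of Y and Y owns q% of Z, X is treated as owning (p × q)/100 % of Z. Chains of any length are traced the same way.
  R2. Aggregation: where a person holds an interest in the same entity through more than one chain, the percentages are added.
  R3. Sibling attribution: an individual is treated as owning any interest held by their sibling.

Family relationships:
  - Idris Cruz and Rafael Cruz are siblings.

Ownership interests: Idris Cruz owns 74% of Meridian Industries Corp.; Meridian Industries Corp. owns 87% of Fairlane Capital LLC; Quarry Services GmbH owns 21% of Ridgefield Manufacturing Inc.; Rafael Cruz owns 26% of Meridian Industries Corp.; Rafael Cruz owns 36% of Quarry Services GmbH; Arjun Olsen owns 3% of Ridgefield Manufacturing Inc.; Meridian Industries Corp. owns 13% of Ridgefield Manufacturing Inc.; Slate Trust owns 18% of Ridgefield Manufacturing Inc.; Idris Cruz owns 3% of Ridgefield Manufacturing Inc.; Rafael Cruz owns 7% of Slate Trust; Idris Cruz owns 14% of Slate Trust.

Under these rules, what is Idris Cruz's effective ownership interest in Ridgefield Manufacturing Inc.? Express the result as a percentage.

27.34%

By sibling attribution (R3), Idris Cruz is treated as also owning Rafael Cruz's interest in Meridian Industries Corp, giving 74% + 26% = 100%.
By sibling attribution (R3), Idris Cruz is treated as also owning Rafael Cruz's interest in Slate Trust, giving 14% + 7% = 21%.
By sibling attribution (R3), Idris Cruz is treated as owning Rafael Cruz's 36% interest in Quarry Services GmbH.
Chain via Meridian Industries Corp. (R1): 100% × 13% = 13% of Ridgefield Manufacturing Inc.
Chain via Slate Trust (R1): 21% × 18% = 3.78% of Ridgefield Manufacturing Inc.
Direct interest in Ridgefield Manufacturing Inc: 3%.
Chain via Quarry Services GmbH (R1): 36% × 21% = 7.56% of Ridgefield Manufacturing Inc.
Aggregating (R2): 13% + 3.78% + 3% + 7.56% = 27.34%.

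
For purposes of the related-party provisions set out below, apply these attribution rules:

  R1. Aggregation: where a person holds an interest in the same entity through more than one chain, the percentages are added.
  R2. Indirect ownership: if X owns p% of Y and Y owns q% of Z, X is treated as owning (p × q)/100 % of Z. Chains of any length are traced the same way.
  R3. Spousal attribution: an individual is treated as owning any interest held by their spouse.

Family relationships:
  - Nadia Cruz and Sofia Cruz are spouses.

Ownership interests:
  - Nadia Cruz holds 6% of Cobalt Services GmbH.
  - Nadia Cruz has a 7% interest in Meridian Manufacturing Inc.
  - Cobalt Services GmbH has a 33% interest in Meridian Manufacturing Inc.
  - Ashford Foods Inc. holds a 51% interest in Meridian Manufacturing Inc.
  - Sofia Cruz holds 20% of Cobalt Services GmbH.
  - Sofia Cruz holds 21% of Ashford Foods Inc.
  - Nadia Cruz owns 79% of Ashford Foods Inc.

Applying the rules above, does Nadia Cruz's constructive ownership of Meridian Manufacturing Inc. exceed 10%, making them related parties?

Yes

By spousal attribution (R3), Nadia Cruz is treated as also owning Sofia Cruz's interest in Cobalt Services GmbH, giving 6% + 20% = 26%.
By spousal attribution (R3), Nadia Cruz is treated as also owning Sofia Cruz's interest in Ashford Foods Inc, giving 79% + 21% = 100%.
Chain via Cobalt Services GmbH (R2): 26% × 33% = 8.58% of Meridian Manufacturing Inc.
Chain via Ashford Foods Inc. (R2): 100% × 51% = 51% of Meridian Manufacturing Inc.
Direct interest in Meridian Manufacturing Inc: 7%.
Aggregating (R1): 8.58% + 51% + 7% = 66.58%.
66.58% exceeds the 10% threshold, so Nadia is a related party to Meridian Manufacturing Inc.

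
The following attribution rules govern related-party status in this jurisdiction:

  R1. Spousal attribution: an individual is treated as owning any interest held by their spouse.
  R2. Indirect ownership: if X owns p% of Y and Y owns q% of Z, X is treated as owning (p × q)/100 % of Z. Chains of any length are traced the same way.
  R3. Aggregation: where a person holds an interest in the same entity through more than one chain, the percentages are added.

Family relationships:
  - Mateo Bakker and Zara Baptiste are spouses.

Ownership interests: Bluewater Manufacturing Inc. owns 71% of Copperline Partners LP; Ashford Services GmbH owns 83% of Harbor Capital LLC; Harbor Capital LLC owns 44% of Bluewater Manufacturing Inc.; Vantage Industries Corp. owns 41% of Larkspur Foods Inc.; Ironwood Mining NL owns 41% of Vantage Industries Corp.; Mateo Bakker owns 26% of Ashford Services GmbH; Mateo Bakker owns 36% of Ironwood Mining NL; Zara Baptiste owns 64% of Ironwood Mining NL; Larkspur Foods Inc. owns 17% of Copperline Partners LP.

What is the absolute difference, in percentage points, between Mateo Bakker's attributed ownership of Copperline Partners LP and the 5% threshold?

4.599292

By spousal attribution (R1), Mateo Bakker is treated as also owning Zara Baptiste's interest in Ironwood Mining NL, giving 36% + 64% = 100%.
Chain via Ashford Services GmbH → Harbor Capital LLC → Bluewater Manufacturing Inc. (R2): 26% × 83% × 44% × 71% = 6.741592% of Copperline Partners LP.
Chain via Ironwood Mining NL → Vantage Industries Corp. → Larkspur Foods Inc. (R2): 100% × 41% × 41% × 17% = 2.8577% of Copperline Partners LP.
Aggregating (R3): 6.741592% + 2.8577% = 9.599292%.
9.599292% exceeds the 5% threshold by 4.599292 percentage points.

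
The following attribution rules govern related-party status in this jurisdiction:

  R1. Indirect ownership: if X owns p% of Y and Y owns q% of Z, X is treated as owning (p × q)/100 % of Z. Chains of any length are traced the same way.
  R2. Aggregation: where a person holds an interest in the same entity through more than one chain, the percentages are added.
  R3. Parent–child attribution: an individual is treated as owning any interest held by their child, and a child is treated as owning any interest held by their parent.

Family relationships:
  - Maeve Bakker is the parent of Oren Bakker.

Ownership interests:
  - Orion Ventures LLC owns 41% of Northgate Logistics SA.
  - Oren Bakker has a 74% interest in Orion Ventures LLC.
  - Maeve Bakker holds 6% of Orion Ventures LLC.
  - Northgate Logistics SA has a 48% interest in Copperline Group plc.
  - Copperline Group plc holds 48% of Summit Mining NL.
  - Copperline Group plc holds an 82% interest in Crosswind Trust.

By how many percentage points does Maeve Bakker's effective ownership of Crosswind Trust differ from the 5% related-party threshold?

By parent–child attribution (R3), Maeve Bakker is treated as also owning Oren Bakker's interest in Orion Ventures LLC, giving 6% + 74% = 80%.
Chain via Orion Ventures LLC → Northgate Logistics SA → Copperline Group plc (R1): 80% × 41% × 48% × 82% = 12.91008% of Crosswind Trust.
12.91008% exceeds the 5% threshold by 7.91008 percentage points.

7.91008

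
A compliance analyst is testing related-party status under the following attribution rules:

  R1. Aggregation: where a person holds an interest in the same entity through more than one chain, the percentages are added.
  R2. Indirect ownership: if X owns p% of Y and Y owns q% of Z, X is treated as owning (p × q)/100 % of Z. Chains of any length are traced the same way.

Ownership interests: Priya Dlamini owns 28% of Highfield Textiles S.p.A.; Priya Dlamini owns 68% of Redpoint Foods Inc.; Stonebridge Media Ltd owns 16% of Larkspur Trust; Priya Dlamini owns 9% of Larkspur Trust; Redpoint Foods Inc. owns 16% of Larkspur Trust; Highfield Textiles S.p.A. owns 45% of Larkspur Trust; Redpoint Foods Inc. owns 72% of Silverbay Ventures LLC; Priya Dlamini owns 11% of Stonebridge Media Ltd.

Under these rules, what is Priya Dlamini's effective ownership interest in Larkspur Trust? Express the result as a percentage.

34.24%

Chain via Stonebridge Media Ltd (R2): 11% × 16% = 1.76% of Larkspur Trust.
Chain via Highfield Textiles S.p.A. (R2): 28% × 45% = 12.6% of Larkspur Trust.
Chain via Redpoint Foods Inc. (R2): 68% × 16% = 10.88% of Larkspur Trust.
Direct interest in Larkspur Trust: 9%.
Aggregating (R1): 1.76% + 12.6% + 10.88% + 9% = 34.24%.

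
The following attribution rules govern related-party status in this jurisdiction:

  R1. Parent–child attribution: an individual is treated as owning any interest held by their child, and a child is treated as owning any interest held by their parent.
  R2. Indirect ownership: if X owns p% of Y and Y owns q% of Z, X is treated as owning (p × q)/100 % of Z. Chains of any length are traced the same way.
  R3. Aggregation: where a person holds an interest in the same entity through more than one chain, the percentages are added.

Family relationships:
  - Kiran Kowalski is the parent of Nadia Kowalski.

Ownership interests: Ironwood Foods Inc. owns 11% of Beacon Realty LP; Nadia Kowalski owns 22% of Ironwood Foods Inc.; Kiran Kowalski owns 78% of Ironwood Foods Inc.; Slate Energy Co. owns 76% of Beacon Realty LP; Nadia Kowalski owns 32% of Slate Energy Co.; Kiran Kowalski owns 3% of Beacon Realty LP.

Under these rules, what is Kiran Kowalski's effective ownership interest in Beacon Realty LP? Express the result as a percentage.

By parent–child attribution (R1), Kiran Kowalski is treated as also owning Nadia Kowalski's interest in Ironwood Foods Inc, giving 78% + 22% = 100%.
By parent–child attribution (R1), Kiran Kowalski is treated as owning Nadia Kowalski's 32% interest in Slate Energy Co.
Chain via Ironwood Foods Inc. (R2): 100% × 11% = 11% of Beacon Realty LP.
Direct interest in Beacon Realty LP: 3%.
Chain via Slate Energy Co. (R2): 32% × 76% = 24.32% of Beacon Realty LP.
Aggregating (R3): 11% + 3% + 24.32% = 38.32%.

38.32%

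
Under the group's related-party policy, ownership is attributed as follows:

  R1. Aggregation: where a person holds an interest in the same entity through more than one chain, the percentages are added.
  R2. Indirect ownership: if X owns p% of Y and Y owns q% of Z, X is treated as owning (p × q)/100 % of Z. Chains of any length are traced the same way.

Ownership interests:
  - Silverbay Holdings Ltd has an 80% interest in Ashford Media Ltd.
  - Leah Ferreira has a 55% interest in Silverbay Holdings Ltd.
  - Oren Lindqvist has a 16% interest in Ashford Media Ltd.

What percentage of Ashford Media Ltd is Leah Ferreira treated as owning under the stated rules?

44%

Chain via Silverbay Holdings Ltd (R2): 55% × 80% = 44% of Ashford Media Ltd.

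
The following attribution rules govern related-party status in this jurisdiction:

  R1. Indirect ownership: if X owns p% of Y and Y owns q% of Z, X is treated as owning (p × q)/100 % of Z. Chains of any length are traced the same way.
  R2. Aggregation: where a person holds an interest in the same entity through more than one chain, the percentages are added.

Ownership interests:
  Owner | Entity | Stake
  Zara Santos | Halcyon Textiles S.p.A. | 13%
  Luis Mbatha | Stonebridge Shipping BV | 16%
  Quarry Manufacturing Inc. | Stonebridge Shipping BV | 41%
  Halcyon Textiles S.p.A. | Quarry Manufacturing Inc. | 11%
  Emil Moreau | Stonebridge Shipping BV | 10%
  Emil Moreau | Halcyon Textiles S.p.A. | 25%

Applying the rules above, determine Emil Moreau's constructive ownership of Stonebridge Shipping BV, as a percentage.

11.1275%

Chain via Halcyon Textiles S.p.A. → Quarry Manufacturing Inc. (R1): 25% × 11% × 41% = 1.1275% of Stonebridge Shipping BV.
Direct interest in Stonebridge Shipping BV: 10%.
Aggregating (R2): 1.1275% + 10% = 11.1275%.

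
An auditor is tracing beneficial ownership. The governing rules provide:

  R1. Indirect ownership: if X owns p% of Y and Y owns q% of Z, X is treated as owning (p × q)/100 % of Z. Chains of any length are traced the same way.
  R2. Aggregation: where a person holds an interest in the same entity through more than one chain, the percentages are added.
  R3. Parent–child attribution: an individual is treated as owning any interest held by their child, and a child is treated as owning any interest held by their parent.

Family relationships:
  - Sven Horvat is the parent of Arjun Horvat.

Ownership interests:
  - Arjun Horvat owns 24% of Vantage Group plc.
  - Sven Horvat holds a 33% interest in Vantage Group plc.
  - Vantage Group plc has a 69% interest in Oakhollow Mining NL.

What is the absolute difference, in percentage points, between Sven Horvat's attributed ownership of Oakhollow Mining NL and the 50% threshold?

10.67

By parent–child attribution (R3), Sven Horvat is treated as also owning Arjun Horvat's interest in Vantage Group plc, giving 33% + 24% = 57%.
Chain via Vantage Group plc (R1): 57% × 69% = 39.33% of Oakhollow Mining NL.
39.33% falls short of the 50% threshold by 10.67 percentage points.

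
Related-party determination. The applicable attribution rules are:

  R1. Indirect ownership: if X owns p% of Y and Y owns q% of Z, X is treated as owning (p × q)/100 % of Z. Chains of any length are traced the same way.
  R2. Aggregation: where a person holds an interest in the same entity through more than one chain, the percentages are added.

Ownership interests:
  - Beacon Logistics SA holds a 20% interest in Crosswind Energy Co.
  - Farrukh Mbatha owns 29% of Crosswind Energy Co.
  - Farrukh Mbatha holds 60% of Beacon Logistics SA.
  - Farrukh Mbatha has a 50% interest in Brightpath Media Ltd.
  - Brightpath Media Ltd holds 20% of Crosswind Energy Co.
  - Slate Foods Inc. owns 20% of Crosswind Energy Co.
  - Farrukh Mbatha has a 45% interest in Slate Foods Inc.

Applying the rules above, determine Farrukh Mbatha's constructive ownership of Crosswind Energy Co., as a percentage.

60%

Chain via Slate Foods Inc. (R1): 45% × 20% = 9% of Crosswind Energy Co.
Chain via Beacon Logistics SA (R1): 60% × 20% = 12% of Crosswind Energy Co.
Chain via Brightpath Media Ltd (R1): 50% × 20% = 10% of Crosswind Energy Co.
Direct interest in Crosswind Energy Co: 29%.
Aggregating (R2): 9% + 12% + 10% + 29% = 60%.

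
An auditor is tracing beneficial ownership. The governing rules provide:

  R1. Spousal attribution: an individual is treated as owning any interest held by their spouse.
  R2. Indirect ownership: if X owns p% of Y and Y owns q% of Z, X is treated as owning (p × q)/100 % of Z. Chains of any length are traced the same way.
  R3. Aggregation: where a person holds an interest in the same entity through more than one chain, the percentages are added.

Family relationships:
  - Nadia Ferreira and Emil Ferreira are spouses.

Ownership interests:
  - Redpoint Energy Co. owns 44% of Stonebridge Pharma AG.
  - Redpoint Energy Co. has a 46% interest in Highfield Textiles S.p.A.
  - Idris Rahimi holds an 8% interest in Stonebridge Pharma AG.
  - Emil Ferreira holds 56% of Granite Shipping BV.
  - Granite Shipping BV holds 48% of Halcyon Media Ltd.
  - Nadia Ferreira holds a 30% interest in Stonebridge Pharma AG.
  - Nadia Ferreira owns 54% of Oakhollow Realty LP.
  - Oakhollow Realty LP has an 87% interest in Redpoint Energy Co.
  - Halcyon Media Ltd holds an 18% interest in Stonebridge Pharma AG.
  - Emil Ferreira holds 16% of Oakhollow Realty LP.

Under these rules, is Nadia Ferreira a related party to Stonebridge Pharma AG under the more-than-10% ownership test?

Yes

By spousal attribution (R1), Nadia Ferreira is treated as also owning Emil Ferreira's interest in Oakhollow Realty LP, giving 54% + 16% = 70%.
By spousal attribution (R1), Nadia Ferreira is treated as owning Emil Ferreira's 56% interest in Granite Shipping BV.
Chain via Oakhollow Realty LP → Redpoint Energy Co. (R2): 70% × 87% × 44% = 26.796% of Stonebridge Pharma AG.
Direct interest in Stonebridge Pharma AG: 30%.
Chain via Granite Shipping BV → Halcyon Media Ltd (R2): 56% × 48% × 18% = 4.8384% of Stonebridge Pharma AG.
Aggregating (R3): 26.796% + 30% + 4.8384% = 61.6344%.
61.6344% exceeds the 10% threshold, so Nadia is a related party to Stonebridge Pharma AG.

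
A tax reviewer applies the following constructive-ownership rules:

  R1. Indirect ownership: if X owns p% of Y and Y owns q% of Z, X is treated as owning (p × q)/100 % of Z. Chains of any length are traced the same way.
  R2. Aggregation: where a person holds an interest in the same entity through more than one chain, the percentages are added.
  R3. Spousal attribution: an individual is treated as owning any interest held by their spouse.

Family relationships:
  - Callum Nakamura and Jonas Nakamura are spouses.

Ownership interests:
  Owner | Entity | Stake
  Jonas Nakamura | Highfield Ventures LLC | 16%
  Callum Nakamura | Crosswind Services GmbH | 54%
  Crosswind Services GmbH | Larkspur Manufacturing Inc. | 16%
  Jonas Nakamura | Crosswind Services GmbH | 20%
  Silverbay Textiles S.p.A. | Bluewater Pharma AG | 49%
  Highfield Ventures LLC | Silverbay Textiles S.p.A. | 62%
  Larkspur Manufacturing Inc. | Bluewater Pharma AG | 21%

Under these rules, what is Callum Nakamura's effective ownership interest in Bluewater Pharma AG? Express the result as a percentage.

By spousal attribution (R3), Callum Nakamura is treated as also owning Jonas Nakamura's interest in Crosswind Services GmbH, giving 54% + 20% = 74%.
By spousal attribution (R3), Callum Nakamura is treated as owning Jonas Nakamura's 16% interest in Highfield Ventures LLC.
Chain via Crosswind Services GmbH → Larkspur Manufacturing Inc. (R1): 74% × 16% × 21% = 2.4864% of Bluewater Pharma AG.
Chain via Highfield Ventures LLC → Silverbay Textiles S.p.A. (R1): 16% × 62% × 49% = 4.8608% of Bluewater Pharma AG.
Aggregating (R2): 2.4864% + 4.8608% = 7.3472%.

7.3472%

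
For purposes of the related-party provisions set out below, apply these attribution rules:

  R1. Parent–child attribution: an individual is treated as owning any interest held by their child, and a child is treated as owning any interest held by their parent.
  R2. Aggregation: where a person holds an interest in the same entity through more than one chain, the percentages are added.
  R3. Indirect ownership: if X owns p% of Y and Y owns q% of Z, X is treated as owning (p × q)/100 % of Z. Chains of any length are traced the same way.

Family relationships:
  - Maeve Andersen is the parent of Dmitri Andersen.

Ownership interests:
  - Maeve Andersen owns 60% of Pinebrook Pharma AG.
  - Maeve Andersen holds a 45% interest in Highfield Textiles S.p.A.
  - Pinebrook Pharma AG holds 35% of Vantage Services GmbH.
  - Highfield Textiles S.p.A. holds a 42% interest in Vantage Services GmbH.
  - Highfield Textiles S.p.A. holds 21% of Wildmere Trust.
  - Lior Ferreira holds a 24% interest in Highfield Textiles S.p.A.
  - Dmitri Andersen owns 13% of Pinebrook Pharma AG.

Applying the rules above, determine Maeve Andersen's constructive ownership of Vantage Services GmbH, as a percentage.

By parent–child attribution (R1), Maeve Andersen is treated as also owning Dmitri Andersen's interest in Pinebrook Pharma AG, giving 60% + 13% = 73%.
Chain via Pinebrook Pharma AG (R3): 73% × 35% = 25.55% of Vantage Services GmbH.
Chain via Highfield Textiles S.p.A. (R3): 45% × 42% = 18.9% of Vantage Services GmbH.
Aggregating (R2): 25.55% + 18.9% = 44.45%.

44.45%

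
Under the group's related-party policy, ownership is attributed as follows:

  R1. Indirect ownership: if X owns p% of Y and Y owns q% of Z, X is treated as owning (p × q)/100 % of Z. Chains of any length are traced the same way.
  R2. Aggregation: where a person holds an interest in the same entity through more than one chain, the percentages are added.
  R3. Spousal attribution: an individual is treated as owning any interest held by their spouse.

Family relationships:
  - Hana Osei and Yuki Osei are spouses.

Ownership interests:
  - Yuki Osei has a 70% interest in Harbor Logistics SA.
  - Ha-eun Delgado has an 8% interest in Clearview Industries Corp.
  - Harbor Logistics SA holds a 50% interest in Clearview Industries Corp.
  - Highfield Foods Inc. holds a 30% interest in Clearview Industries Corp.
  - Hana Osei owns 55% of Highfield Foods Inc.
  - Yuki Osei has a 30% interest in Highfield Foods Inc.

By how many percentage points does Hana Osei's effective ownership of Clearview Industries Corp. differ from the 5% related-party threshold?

By spousal attribution (R3), Hana Osei is treated as also owning Yuki Osei's interest in Highfield Foods Inc, giving 55% + 30% = 85%.
By spousal attribution (R3), Hana Osei is treated as owning Yuki Osei's 70% interest in Harbor Logistics SA.
Chain via Highfield Foods Inc. (R1): 85% × 30% = 25.5% of Clearview Industries Corp.
Chain via Harbor Logistics SA (R1): 70% × 50% = 35% of Clearview Industries Corp.
Aggregating (R2): 25.5% + 35% = 60.5%.
60.5% exceeds the 5% threshold by 55.5 percentage points.

55.5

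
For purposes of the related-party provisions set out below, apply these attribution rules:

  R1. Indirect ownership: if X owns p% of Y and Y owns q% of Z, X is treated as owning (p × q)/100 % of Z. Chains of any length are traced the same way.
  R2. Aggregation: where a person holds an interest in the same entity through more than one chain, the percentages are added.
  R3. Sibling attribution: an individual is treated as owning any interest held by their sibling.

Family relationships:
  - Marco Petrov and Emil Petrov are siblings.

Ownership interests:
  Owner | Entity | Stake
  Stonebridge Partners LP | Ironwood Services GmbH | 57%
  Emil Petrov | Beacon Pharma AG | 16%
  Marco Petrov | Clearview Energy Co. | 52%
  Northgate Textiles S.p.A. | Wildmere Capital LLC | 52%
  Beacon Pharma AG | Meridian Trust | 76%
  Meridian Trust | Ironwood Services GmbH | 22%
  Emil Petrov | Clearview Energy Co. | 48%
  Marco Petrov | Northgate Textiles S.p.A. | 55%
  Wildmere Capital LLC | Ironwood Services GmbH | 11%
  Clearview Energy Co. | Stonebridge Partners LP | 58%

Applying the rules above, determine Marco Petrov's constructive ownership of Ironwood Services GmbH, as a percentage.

By sibling attribution (R3), Marco Petrov is treated as also owning Emil Petrov's interest in Clearview Energy Co, giving 52% + 48% = 100%.
By sibling attribution (R3), Marco Petrov is treated as owning Emil Petrov's 16% interest in Beacon Pharma AG.
Chain via Northgate Textiles S.p.A. → Wildmere Capital LLC (R1): 55% × 52% × 11% = 3.146% of Ironwood Services GmbH.
Chain via Clearview Energy Co. → Stonebridge Partners LP (R1): 100% × 58% × 57% = 33.06% of Ironwood Services GmbH.
Chain via Beacon Pharma AG → Meridian Trust (R1): 16% × 76% × 22% = 2.6752% of Ironwood Services GmbH.
Aggregating (R2): 3.146% + 33.06% + 2.6752% = 38.8812%.

38.8812%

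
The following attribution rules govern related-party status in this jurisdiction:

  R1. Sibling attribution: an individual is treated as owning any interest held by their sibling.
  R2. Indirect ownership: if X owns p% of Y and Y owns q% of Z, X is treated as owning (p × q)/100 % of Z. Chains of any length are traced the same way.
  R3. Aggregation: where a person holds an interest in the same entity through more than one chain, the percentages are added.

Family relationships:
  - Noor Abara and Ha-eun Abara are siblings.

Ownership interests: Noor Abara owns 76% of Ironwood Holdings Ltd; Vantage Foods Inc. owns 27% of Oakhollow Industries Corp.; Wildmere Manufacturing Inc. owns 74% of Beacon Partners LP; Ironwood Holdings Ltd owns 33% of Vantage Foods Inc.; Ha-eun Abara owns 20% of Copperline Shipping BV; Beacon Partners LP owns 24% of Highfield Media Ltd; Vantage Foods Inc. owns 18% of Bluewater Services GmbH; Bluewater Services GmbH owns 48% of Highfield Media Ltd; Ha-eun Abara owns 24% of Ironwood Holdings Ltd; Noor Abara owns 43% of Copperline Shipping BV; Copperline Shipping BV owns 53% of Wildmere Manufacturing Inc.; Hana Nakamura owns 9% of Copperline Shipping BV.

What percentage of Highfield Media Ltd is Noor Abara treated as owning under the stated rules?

8.781264%

By sibling attribution (R1), Noor Abara is treated as also owning Ha-eun Abara's interest in Copperline Shipping BV, giving 43% + 20% = 63%.
By sibling attribution (R1), Noor Abara is treated as also owning Ha-eun Abara's interest in Ironwood Holdings Ltd, giving 76% + 24% = 100%.
Chain via Copperline Shipping BV → Wildmere Manufacturing Inc. → Beacon Partners LP (R2): 63% × 53% × 74% × 24% = 5.930064% of Highfield Media Ltd.
Chain via Ironwood Holdings Ltd → Vantage Foods Inc. → Bluewater Services GmbH (R2): 100% × 33% × 18% × 48% = 2.8512% of Highfield Media Ltd.
Aggregating (R3): 5.930064% + 2.8512% = 8.781264%.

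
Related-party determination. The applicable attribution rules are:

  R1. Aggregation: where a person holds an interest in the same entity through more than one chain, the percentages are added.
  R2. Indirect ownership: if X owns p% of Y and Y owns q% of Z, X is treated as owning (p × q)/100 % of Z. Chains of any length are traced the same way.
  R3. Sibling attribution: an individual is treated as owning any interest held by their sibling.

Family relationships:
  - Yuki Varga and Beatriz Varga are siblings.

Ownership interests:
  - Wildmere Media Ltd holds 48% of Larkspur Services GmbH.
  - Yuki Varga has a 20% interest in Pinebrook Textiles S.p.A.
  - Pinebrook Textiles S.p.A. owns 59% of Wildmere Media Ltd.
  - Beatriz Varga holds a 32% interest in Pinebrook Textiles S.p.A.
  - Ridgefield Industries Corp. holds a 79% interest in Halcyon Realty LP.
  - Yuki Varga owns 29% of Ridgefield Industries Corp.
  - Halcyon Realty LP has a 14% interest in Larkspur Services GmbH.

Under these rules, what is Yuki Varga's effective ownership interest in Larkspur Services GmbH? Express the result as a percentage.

17.9338%

By sibling attribution (R3), Yuki Varga is treated as also owning Beatriz Varga's interest in Pinebrook Textiles S.p.A, giving 20% + 32% = 52%.
Chain via Pinebrook Textiles S.p.A. → Wildmere Media Ltd (R2): 52% × 59% × 48% = 14.7264% of Larkspur Services GmbH.
Chain via Ridgefield Industries Corp. → Halcyon Realty LP (R2): 29% × 79% × 14% = 3.2074% of Larkspur Services GmbH.
Aggregating (R1): 14.7264% + 3.2074% = 17.9338%.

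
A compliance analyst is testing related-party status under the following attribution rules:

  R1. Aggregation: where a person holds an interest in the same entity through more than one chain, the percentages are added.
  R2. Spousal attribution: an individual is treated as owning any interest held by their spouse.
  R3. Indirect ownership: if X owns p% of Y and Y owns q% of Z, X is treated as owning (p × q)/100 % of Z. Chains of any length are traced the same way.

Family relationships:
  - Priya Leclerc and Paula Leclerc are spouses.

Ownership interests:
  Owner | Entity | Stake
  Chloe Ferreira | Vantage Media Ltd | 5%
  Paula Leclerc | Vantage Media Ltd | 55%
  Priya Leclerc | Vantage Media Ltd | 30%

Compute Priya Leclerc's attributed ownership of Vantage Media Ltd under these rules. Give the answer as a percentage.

By spousal attribution (R2), Priya Leclerc is treated as also owning Paula Leclerc's interest in Vantage Media Ltd, giving 30% + 55% = 85%.
Direct interest in Vantage Media Ltd: 85%.

85%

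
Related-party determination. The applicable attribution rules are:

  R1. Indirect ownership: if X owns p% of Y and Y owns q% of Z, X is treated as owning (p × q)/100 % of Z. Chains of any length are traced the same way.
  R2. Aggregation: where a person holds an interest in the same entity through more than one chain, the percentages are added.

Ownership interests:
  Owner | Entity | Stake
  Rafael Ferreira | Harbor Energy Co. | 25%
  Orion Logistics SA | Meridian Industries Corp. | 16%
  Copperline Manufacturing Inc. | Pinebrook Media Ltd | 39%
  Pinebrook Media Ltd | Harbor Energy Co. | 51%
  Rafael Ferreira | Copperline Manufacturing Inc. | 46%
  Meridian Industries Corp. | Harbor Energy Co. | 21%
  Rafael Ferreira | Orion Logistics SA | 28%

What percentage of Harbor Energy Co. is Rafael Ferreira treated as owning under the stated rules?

Chain via Orion Logistics SA → Meridian Industries Corp. (R1): 28% × 16% × 21% = 0.9408% of Harbor Energy Co.
Chain via Copperline Manufacturing Inc. → Pinebrook Media Ltd (R1): 46% × 39% × 51% = 9.1494% of Harbor Energy Co.
Direct interest in Harbor Energy Co: 25%.
Aggregating (R2): 0.9408% + 9.1494% + 25% = 35.0902%.

35.0902%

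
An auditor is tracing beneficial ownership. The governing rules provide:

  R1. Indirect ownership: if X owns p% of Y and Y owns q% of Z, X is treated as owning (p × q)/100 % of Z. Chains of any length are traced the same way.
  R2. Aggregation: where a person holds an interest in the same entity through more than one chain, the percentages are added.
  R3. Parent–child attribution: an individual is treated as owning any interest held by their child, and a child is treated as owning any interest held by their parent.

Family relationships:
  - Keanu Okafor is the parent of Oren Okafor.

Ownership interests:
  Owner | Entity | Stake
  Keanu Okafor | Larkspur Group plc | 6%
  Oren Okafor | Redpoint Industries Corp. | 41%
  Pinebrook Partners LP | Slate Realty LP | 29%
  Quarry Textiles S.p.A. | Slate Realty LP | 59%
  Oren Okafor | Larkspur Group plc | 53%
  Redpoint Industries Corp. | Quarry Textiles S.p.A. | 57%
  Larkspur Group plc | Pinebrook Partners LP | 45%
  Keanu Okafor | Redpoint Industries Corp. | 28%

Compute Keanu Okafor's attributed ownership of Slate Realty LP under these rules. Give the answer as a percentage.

By parent–child attribution (R3), Keanu Okafor is treated as also owning Oren Okafor's interest in Larkspur Group plc, giving 6% + 53% = 59%.
By parent–child attribution (R3), Keanu Okafor is treated as also owning Oren Okafor's interest in Redpoint Industries Corp, giving 28% + 41% = 69%.
Chain via Larkspur Group plc → Pinebrook Partners LP (R1): 59% × 45% × 29% = 7.6995% of Slate Realty LP.
Chain via Redpoint Industries Corp. → Quarry Textiles S.p.A. (R1): 69% × 57% × 59% = 23.2047% of Slate Realty LP.
Aggregating (R2): 7.6995% + 23.2047% = 30.9042%.

30.9042%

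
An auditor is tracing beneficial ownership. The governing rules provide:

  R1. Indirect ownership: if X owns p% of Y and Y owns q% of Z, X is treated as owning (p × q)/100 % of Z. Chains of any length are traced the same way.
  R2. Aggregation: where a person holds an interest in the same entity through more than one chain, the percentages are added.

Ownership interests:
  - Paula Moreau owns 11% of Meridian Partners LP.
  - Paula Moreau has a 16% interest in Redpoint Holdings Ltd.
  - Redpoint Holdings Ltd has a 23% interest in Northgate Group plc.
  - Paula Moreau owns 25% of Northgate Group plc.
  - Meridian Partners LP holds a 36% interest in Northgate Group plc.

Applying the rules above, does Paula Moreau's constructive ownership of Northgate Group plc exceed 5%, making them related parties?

Chain via Meridian Partners LP (R1): 11% × 36% = 3.96% of Northgate Group plc.
Chain via Redpoint Holdings Ltd (R1): 16% × 23% = 3.68% of Northgate Group plc.
Direct interest in Northgate Group plc: 25%.
Aggregating (R2): 3.96% + 3.68% + 25% = 32.64%.
32.64% exceeds the 5% threshold, so Paula is a related party to Northgate Group plc.

Yes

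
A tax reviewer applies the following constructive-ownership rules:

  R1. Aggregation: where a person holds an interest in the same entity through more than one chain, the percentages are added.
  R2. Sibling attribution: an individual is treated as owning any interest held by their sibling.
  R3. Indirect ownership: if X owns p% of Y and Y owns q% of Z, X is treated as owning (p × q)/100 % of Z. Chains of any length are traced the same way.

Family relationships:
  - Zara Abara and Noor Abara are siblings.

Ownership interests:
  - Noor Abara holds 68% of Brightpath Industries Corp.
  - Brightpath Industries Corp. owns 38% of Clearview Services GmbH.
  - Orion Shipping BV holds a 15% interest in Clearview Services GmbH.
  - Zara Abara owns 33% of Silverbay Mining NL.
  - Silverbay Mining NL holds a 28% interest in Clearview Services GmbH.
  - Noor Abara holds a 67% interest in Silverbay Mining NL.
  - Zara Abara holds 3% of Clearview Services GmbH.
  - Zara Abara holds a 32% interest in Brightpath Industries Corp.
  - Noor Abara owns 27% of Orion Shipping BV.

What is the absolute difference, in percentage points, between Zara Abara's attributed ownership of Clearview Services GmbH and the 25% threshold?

48.05

By sibling attribution (R2), Zara Abara is treated as also owning Noor Abara's interest in Silverbay Mining NL, giving 33% + 67% = 100%.
By sibling attribution (R2), Zara Abara is treated as also owning Noor Abara's interest in Brightpath Industries Corp, giving 32% + 68% = 100%.
By sibling attribution (R2), Zara Abara is treated as owning Noor Abara's 27% interest in Orion Shipping BV.
Chain via Silverbay Mining NL (R3): 100% × 28% = 28% of Clearview Services GmbH.
Chain via Brightpath Industries Corp. (R3): 100% × 38% = 38% of Clearview Services GmbH.
Direct interest in Clearview Services GmbH: 3%.
Chain via Orion Shipping BV (R3): 27% × 15% = 4.05% of Clearview Services GmbH.
Aggregating (R1): 28% + 38% + 3% + 4.05% = 73.05%.
73.05% exceeds the 25% threshold by 48.05 percentage points.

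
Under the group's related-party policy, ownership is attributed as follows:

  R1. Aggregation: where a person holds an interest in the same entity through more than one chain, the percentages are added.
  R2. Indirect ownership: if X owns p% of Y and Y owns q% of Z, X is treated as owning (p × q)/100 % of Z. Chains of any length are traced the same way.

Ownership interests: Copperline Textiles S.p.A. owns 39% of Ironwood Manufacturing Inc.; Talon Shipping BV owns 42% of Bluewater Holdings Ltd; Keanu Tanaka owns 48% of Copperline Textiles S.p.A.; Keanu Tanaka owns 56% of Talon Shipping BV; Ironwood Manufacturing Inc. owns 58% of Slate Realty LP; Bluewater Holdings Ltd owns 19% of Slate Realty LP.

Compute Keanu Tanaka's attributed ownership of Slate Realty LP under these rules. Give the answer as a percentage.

15.3264%

Chain via Copperline Textiles S.p.A. → Ironwood Manufacturing Inc. (R2): 48% × 39% × 58% = 10.8576% of Slate Realty LP.
Chain via Talon Shipping BV → Bluewater Holdings Ltd (R2): 56% × 42% × 19% = 4.4688% of Slate Realty LP.
Aggregating (R1): 10.8576% + 4.4688% = 15.3264%.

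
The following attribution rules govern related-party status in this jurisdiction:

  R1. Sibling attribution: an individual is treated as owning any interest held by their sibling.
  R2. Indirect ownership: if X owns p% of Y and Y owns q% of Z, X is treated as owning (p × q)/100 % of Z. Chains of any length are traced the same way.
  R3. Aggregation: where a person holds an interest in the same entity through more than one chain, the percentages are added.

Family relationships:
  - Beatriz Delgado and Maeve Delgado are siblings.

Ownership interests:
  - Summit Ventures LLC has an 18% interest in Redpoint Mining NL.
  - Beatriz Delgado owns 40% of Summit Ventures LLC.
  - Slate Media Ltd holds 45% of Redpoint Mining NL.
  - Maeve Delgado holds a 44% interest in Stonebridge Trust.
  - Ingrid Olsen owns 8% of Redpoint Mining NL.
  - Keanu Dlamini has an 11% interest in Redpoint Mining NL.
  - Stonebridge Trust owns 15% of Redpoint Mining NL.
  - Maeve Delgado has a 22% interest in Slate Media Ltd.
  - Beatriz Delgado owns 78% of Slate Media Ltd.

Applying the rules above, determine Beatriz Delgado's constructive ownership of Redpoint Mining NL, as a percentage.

By sibling attribution (R1), Beatriz Delgado is treated as also owning Maeve Delgado's interest in Slate Media Ltd, giving 78% + 22% = 100%.
By sibling attribution (R1), Beatriz Delgado is treated as owning Maeve Delgado's 44% interest in Stonebridge Trust.
Chain via Slate Media Ltd (R2): 100% × 45% = 45% of Redpoint Mining NL.
Chain via Summit Ventures LLC (R2): 40% × 18% = 7.2% of Redpoint Mining NL.
Chain via Stonebridge Trust (R2): 44% × 15% = 6.6% of Redpoint Mining NL.
Aggregating (R3): 45% + 7.2% + 6.6% = 58.8%.

58.8%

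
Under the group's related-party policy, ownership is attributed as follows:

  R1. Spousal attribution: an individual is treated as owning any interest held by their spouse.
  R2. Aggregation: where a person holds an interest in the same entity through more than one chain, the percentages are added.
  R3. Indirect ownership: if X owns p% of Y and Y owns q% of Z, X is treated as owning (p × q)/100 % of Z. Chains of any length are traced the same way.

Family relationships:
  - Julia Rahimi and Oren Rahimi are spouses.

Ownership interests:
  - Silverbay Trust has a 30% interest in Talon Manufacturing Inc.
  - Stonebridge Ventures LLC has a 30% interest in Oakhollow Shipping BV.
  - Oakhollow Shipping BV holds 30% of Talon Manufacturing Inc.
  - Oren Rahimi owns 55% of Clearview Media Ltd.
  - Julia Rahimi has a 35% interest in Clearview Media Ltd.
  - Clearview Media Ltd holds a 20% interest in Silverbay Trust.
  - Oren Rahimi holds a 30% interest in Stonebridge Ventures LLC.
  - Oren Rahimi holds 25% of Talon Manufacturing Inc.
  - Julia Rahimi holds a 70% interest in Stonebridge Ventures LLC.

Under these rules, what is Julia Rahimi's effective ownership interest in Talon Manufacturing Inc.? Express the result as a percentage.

39.4%

By spousal attribution (R1), Julia Rahimi is treated as also owning Oren Rahimi's interest in Clearview Media Ltd, giving 35% + 55% = 90%.
By spousal attribution (R1), Julia Rahimi is treated as also owning Oren Rahimi's interest in Stonebridge Ventures LLC, giving 70% + 30% = 100%.
By spousal attribution (R1), Julia Rahimi is treated as owning Oren Rahimi's 25% interest in Talon Manufacturing Inc.
Chain via Clearview Media Ltd → Silverbay Trust (R3): 90% × 20% × 30% = 5.4% of Talon Manufacturing Inc.
Chain via Stonebridge Ventures LLC → Oakhollow Shipping BV (R3): 100% × 30% × 30% = 9% of Talon Manufacturing Inc.
Direct interest in Talon Manufacturing Inc: 25%.
Aggregating (R2): 5.4% + 9% + 25% = 39.4%.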